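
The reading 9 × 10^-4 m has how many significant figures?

1

9 × 10^-4: in scientific notation every digit of the coefficient is significant.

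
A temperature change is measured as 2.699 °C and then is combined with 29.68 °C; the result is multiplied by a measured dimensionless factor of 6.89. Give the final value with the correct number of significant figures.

223 °C

2.699 °C + 29.68 °C = 32.379 °C; the sum is limited to 2 decimal places (4 s.f.).
Carrying full precision, 32.379 × 6.89 = 223.09131 °C; 6.89 has 3 s.f., so the result keeps min(4, 3) = 3 s.f.
Rounded to 3 significant figures: 223 °C.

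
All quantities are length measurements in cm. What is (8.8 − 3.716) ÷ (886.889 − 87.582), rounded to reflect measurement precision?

8.8 − 3.716 = 5.084, limited to 1 d.p. → 2 s.f.; 886.889 − 87.582 = 799.307, limited to 3 d.p. → 6 s.f.
Carrying full precision, 5.084 ÷ 799.307 = 0.00636050979161…; keep min(2, 6) = 2 s.f.
Rounded to 2 significant figures: 0.0064.

0.0064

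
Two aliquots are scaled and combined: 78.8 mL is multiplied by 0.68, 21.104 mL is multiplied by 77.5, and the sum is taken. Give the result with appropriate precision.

78.8 × 0.68 = 53.584 → 54 mL (2 s.f., last digit at the 10^0 place).
21.104 × 77.5 = 1635.56 → 1.64 × 10³ mL (3 s.f., last digit at the 10^1 place).
Sum: 1689.144 mL; keep the coarser place, 10^1.
Result: 1.69 × 10³ mL.

1.69 × 10³ mL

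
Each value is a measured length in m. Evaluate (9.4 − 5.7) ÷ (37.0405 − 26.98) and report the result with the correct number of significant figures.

0.37

9.4 − 5.7 = 3.7, limited to 1 d.p. → 2 s.f.; 37.0405 − 26.98 = 10.0605, limited to 2 d.p. → 4 s.f.
Carrying full precision, 3.7 ÷ 10.0605 = 0.367774961483…; keep min(2, 4) = 2 s.f.
Rounded to 2 significant figures: 0.37.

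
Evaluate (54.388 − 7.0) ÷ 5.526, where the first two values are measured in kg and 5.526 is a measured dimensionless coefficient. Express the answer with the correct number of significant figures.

54.388 kg − 7.0 kg = 47.388 kg; the difference is limited to 1 decimal place (3 s.f.).
Carrying full precision, 47.388 ÷ 5.526 = 8.57546145494… kg; 5.526 has 4 s.f., so the result keeps min(3, 4) = 3 s.f.
Rounded to 3 significant figures: 8.58 kg.

8.58 kg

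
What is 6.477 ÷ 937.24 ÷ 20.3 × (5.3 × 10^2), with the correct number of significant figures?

6.477 ÷ 937.24 ÷ 20.3 × (5.3 × 10^2) = 0.180427575527…
Multiplication/division keeps the fewest significant figures: 6.477 → 4 s.f., 937.24 → 5 s.f., 20.3 → 3 s.f., 5.3 × 10^2 → 2 s.f.; limit is 2.
Rounded to 2 significant figures: 1.8 × 10^-1.

1.8 × 10^-1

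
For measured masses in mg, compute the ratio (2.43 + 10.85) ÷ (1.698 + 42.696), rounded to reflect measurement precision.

0.2991

2.43 + 10.85 = 13.28, limited to 2 d.p. → 4 s.f.; 1.698 + 42.696 = 44.394, limited to 3 d.p. → 5 s.f.
Carrying full precision, 13.28 ÷ 44.394 = 0.299139523359…; keep min(4, 5) = 4 s.f.
Rounded to 4 significant figures: 0.2991.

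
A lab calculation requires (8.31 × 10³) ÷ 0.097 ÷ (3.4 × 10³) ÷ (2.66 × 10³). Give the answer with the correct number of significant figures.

(8.31 × 10³) ÷ 0.097 ÷ (3.4 × 10³) ÷ (2.66 × 10³) = 0.00947258990411…
Multiplication/division keeps the fewest significant figures: 8.31 × 10³ → 3 s.f., 0.097 → 2 s.f., 3.4 × 10³ → 2 s.f., 2.66 × 10³ → 3 s.f.; limit is 2.
Rounded to 2 significant figures: 0.0095.

0.0095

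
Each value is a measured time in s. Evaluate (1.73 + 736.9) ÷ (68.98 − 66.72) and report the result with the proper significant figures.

327

1.73 + 736.9 = 738.63, limited to 1 d.p. → 4 s.f.; 68.98 − 66.72 = 2.26, limited to 2 d.p. → 3 s.f.
Carrying full precision, 738.63 ÷ 2.26 = 326.827433628…; keep min(4, 3) = 3 s.f.
Rounded to 3 significant figures: 327.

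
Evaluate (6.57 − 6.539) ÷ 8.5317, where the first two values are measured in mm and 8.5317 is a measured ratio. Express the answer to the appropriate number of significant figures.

6.57 mm − 6.539 mm = 0.031 mm; the difference is limited to 2 decimal places (1 s.f.).
Carrying full precision, 0.031 ÷ 8.5317 = 0.00363350797614… mm; 8.5317 has 5 s.f., so the result keeps min(1, 5) = 1 s.f.
Rounded to 1 significant figure: 0.004 mm.

0.004 mm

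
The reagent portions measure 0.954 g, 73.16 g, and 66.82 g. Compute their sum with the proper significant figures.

140.93 g

0.954 g + 73.16 g + 66.82 g = 140.934 g.
Addition/subtraction keeps the fewest decimal places: 0.954 → 3 decimal places, 73.16 → 2 decimal places, 66.82 → 2 decimal places; limit is 2.
Rounded to 2 decimal places: 140.93 g.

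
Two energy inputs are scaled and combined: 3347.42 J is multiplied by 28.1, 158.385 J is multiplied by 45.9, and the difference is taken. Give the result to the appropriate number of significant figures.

8.68 × 10^4 J

3347.42 × 28.1 = 94062.502 → 9.41 × 10^4 J (3 s.f., last digit at the 10^2 place).
158.385 × 45.9 = 7269.8715 → 7.27 × 10^3 J (3 s.f., last digit at the 10^1 place).
Difference: 86792.6305 J; keep the coarser place, 10^2.
Result: 8.68 × 10^4 J.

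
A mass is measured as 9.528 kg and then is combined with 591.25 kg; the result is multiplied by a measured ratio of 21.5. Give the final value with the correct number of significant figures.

1.29 × 10⁴ kg

9.528 kg + 591.25 kg = 600.778 kg; the sum is limited to 2 decimal places (5 s.f.).
Carrying full precision, 600.778 × 21.5 = 12916.727 kg; 21.5 has 3 s.f., so the result keeps min(5, 3) = 3 s.f.
Rounded to 3 significant figures: 1.29 × 10⁴ kg.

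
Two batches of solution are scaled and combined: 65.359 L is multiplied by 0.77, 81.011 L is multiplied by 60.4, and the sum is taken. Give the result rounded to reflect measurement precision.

65.359 × 0.77 = 50.32643 → 5.0 × 10^1 L (2 s.f., last digit at the 10^0 place).
81.011 × 60.4 = 4893.0644 → 4.89 × 10^3 L (3 s.f., last digit at the 10^1 place).
Sum: 4943.39083 L; keep the coarser place, 10^1.
Result: 4.94 × 10^3 L.

4.94 × 10^3 L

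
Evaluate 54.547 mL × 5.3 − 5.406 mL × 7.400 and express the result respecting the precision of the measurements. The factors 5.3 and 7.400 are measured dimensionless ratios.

54.547 × 5.3 = 289.0991 → 2.9 × 10^2 mL (2 s.f., last digit at the 10^1 place).
5.406 × 7.400 = 40.0044 → 40.00 mL (4 s.f., last digit at the 10^-2 place).
Difference: 249.0947 mL; keep the coarser place, 10^1.
Result: 2.5 × 10^2 mL.

2.5 × 10^2 mL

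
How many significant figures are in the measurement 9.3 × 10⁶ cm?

2

9.3 × 10⁶: in scientific notation every digit of the coefficient is significant.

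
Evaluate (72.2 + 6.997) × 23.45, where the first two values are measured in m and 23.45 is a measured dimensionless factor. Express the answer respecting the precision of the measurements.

1.86 × 10^3 m

72.2 m + 6.997 m = 79.197 m; the sum is limited to 1 decimal place (3 s.f.).
Carrying full precision, 79.197 × 23.45 = 1857.16965 m; 23.45 has 4 s.f., so the result keeps min(3, 4) = 3 s.f.
Rounded to 3 significant figures: 1.86 × 10^3 m.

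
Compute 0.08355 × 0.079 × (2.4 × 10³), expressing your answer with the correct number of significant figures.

0.08355 × 0.079 × (2.4 × 10³) = 15.84108
Multiplication/division keeps the fewest significant figures: 0.08355 → 4 s.f., 0.079 → 2 s.f., 2.4 × 10³ → 2 s.f.; limit is 2.
Rounded to 2 significant figures: 16.

16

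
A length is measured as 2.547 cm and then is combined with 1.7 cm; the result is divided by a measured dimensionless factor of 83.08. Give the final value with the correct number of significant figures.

2.547 cm + 1.7 cm = 4.247 cm; the sum is limited to 1 decimal place (2 s.f.).
Carrying full precision, 4.247 ÷ 83.08 = 0.0511194029851… cm; 83.08 has 4 s.f., so the result keeps min(2, 4) = 2 s.f.
Rounded to 2 significant figures: 0.051 cm.

0.051 cm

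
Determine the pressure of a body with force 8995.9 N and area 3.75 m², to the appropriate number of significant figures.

pressure = 8995.9 N ÷ 3.75 m² = 2398.90666667… Pa.
8995.9 has 5 significant figures; 3.75 has 3.
Division/multiplication keeps the fewest: 3 significant figures.
Rounded: 2.40 × 10^3 Pa.

2.40 × 10^3 Pa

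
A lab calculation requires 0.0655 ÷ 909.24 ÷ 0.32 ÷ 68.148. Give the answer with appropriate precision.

3.3 × 10^-6

0.0655 ÷ 909.24 ÷ 0.32 ÷ 68.148 = 0.00000330338866041…
Multiplication/division keeps the fewest significant figures: 0.0655 → 3 s.f., 909.24 → 5 s.f., 0.32 → 2 s.f., 68.148 → 5 s.f.; limit is 2.
Rounded to 2 significant figures: 3.3 × 10^-6.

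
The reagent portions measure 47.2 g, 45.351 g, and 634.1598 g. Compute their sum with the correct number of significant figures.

47.2 g + 45.351 g + 634.1598 g = 726.7108 g.
Addition/subtraction keeps the fewest decimal places: 47.2 → 1 decimal place, 45.351 → 3 decimal places, 634.1598 → 4 decimal places; limit is 1.
Rounded to 1 decimal place: 726.7 g.

726.7 g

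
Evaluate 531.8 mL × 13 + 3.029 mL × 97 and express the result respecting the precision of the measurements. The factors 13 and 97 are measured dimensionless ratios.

7.2 × 10³ mL

531.8 × 13 = 6913.4 → 6.9 × 10³ mL (2 s.f., last digit at the 10^2 place).
3.029 × 97 = 293.813 → 2.9 × 10² mL (2 s.f., last digit at the 10^1 place).
Sum: 7207.213 mL; keep the coarser place, 10^2.
Result: 7.2 × 10³ mL.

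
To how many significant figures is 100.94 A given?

100.94: zeros between nonzero digits are significant.

5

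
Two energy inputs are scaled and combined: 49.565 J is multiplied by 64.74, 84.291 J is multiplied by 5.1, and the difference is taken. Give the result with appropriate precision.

2.78 × 10³ J

49.565 × 64.74 = 3208.8381 → 3209 J (4 s.f., last digit at the 10^0 place).
84.291 × 5.1 = 429.8841 → 4.3 × 10² J (2 s.f., last digit at the 10^1 place).
Difference: 2778.954 J; keep the coarser place, 10^1.
Result: 2.78 × 10³ J.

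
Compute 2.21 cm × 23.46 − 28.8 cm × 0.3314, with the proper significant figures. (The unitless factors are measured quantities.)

2.21 × 23.46 = 51.8466 → 51.8 cm (3 s.f., last digit at the 10^-1 place).
28.8 × 0.3314 = 9.54432 → 9.54 cm (3 s.f., last digit at the 10^-2 place).
Difference: 42.30228 cm; keep the coarser place, 10^-1.
Result: 42.3 cm.

42.3 cm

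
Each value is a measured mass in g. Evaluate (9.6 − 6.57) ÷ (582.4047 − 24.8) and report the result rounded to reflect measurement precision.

9.6 − 6.57 = 3.03, limited to 1 d.p. → 2 s.f.; 582.4047 − 24.8 = 557.6047, limited to 1 d.p. → 4 s.f.
Carrying full precision, 3.03 ÷ 557.6047 = 0.00543395706672…; keep min(2, 4) = 2 s.f.
Rounded to 2 significant figures: 0.0054.

0.0054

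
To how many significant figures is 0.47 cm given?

2

0.47: leading zeros are not significant.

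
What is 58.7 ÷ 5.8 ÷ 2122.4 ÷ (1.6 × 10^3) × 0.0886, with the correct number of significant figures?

58.7 ÷ 5.8 ÷ 2122.4 ÷ (1.6 × 10^3) × 0.0886 = 2.64056346426 × 10^-7…
Multiplication/division keeps the fewest significant figures: 58.7 → 3 s.f., 5.8 → 2 s.f., 2122.4 → 5 s.f., 1.6 × 10^3 → 2 s.f., 0.0886 → 3 s.f.; limit is 2.
Rounded to 2 significant figures: 2.6 × 10^-7.

2.6 × 10^-7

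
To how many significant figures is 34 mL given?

34: every digit is nonzero and significant.

2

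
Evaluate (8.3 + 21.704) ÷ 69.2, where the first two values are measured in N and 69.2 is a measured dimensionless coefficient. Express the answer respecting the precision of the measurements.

0.434 N

8.3 N + 21.704 N = 30.004 N; the sum is limited to 1 decimal place (3 s.f.).
Carrying full precision, 30.004 ÷ 69.2 = 0.433583815029… N; 69.2 has 3 s.f., so the result keeps min(3, 3) = 3 s.f.
Rounded to 3 significant figures: 0.434 N.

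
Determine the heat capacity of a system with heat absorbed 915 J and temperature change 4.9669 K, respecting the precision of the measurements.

184 J/K

heat capacity = 915 J ÷ 4.9669 K = 184.219533311… J/K.
915 has 3 significant figures; 4.9669 has 5.
Division/multiplication keeps the fewest: 3 significant figures.
Rounded: 184 J/K.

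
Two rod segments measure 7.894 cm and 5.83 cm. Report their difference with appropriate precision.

2.06 cm

7.894 cm − 5.83 cm = 2.064 cm.
Addition/subtraction keeps the fewest decimal places: 7.894 → 3 decimal places, 5.83 → 2 decimal places; limit is 2.
Rounded to 2 decimal places: 2.06 cm.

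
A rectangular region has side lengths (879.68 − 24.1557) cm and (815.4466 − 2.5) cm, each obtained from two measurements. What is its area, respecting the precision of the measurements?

879.68 − 24.1557 = 855.5243, limited to 2 d.p. → 5 s.f.; 815.4466 − 2.5 = 812.9466, limited to 1 d.p. → 4 s.f.
Carrying full precision, 855.5243 × 812.9466 = 695495.570902…; keep min(5, 4) = 4 s.f.
Rounded to 4 significant figures: 6.955 × 10^5 cm².

6.955 × 10^5 cm²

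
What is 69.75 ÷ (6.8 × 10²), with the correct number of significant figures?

0.10

69.75 ÷ (6.8 × 10²) = 0.102573529412…
Multiplication/division keeps the fewest significant figures: 69.75 → 4 s.f., 6.8 × 10² → 2 s.f.; limit is 2.
Rounded to 2 significant figures: 0.10.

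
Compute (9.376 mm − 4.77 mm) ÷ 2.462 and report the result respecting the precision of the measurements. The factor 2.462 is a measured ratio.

9.376 mm − 4.77 mm = 4.606 mm; the difference is limited to 2 decimal places (3 s.f.).
Carrying full precision, 4.606 ÷ 2.462 = 1.87083671812… mm; 2.462 has 4 s.f., so the result keeps min(3, 4) = 3 s.f.
Rounded to 3 significant figures: 1.87 mm.

1.87 mm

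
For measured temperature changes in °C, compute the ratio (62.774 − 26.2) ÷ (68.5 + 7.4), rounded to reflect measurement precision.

62.774 − 26.2 = 36.574, limited to 1 d.p. → 3 s.f.; 68.5 + 7.4 = 75.9, limited to 1 d.p. → 3 s.f.
Carrying full precision, 36.574 ÷ 75.9 = 0.48187088274…; keep min(3, 3) = 3 s.f.
Rounded to 3 significant figures: 0.482.

0.482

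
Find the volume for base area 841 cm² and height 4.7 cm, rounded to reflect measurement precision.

volume = 841 cm² × 4.7 cm = 3952.7 cm³.
841 has 3 significant figures; 4.7 has 2.
Division/multiplication keeps the fewest: 2 significant figures.
Rounded: 4.0 × 10³ cm³.

4.0 × 10³ cm³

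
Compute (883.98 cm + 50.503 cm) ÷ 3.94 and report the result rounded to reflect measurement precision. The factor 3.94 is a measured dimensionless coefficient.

883.98 cm + 50.503 cm = 934.483 cm; the sum is limited to 2 decimal places (5 s.f.).
Carrying full precision, 934.483 ÷ 3.94 = 237.178426396… cm; 3.94 has 3 s.f., so the result keeps min(5, 3) = 3 s.f.
Rounded to 3 significant figures: 237 cm.

237 cm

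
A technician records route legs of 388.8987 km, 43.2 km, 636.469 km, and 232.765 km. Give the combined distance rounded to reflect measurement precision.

1301.3 km

388.8987 km + 43.2 km + 636.469 km + 232.765 km = 1301.3327 km.
Addition/subtraction keeps the fewest decimal places: 388.8987 → 4 decimal places, 43.2 → 1 decimal place, 636.469 → 3 decimal places, 232.765 → 3 decimal places; limit is 1.
Rounded to 1 decimal place: 1301.3 km.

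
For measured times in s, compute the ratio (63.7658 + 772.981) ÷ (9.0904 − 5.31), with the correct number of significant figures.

221

63.7658 + 772.981 = 836.7468, limited to 3 d.p. → 6 s.f.; 9.0904 − 5.31 = 3.7804, limited to 2 d.p. → 3 s.f.
Carrying full precision, 836.7468 ÷ 3.7804 = 221.338165274…; keep min(6, 3) = 3 s.f.
Rounded to 3 significant figures: 221.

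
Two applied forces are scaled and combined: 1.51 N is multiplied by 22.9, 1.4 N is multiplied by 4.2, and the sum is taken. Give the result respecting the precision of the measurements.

1.51 × 22.9 = 34.579 → 34.6 N (3 s.f., last digit at the 10^-1 place).
1.4 × 4.2 = 5.88 → 5.9 N (2 s.f., last digit at the 10^-1 place).
Sum: 40.459 N; keep the coarser place, 10^-1.
Result: 40.5 N.

40.5 N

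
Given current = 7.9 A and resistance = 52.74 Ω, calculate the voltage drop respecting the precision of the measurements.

voltage drop = 7.9 A × 52.74 Ω = 416.646 V.
7.9 has 2 significant figures; 52.74 has 4.
Division/multiplication keeps the fewest: 2 significant figures.
Rounded: 4.2 × 10² V.

4.2 × 10² V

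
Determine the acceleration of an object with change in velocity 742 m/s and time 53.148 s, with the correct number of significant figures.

14.0 m/s²

acceleration = 742 m/s ÷ 53.148 s = 13.9610145255… m/s².
742 has 3 significant figures; 53.148 has 5.
Division/multiplication keeps the fewest: 3 significant figures.
Rounded: 14.0 m/s².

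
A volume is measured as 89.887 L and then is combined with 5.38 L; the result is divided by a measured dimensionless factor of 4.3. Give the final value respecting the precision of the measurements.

89.887 L + 5.38 L = 95.267 L; the sum is limited to 2 decimal places (4 s.f.).
Carrying full precision, 95.267 ÷ 4.3 = 22.1551162791… L; 4.3 has 2 s.f., so the result keeps min(4, 2) = 2 s.f.
Rounded to 2 significant figures: 22 L.

22 L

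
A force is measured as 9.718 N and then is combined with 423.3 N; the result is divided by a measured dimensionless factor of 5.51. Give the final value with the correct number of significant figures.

9.718 N + 423.3 N = 433.018 N; the sum is limited to 1 decimal place (4 s.f.).
Carrying full precision, 433.018 ÷ 5.51 = 78.5876588022… N; 5.51 has 3 s.f., so the result keeps min(4, 3) = 3 s.f.
Rounded to 3 significant figures: 78.6 N.

78.6 N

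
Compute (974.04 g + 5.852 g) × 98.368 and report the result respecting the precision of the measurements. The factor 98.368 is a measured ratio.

974.04 g + 5.852 g = 979.892 g; the sum is limited to 2 decimal places (5 s.f.).
Carrying full precision, 979.892 × 98.368 = 96390.016256 g; 98.368 has 5 s.f., so the result keeps min(5, 5) = 5 s.f.
Rounded to 5 significant figures: 9.6390 × 10⁴ g.

9.6390 × 10⁴ g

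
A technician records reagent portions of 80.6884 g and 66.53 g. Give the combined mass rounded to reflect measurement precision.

80.6884 g + 66.53 g = 147.2184 g.
Addition/subtraction keeps the fewest decimal places: 80.6884 → 4 decimal places, 66.53 → 2 decimal places; limit is 2.
Rounded to 2 decimal places: 147.22 g.

147.22 g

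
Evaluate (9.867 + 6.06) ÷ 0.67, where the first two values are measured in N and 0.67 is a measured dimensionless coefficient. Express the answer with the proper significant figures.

24 N

9.867 N + 6.06 N = 15.927 N; the sum is limited to 2 decimal places (4 s.f.).
Carrying full precision, 15.927 ÷ 0.67 = 23.771641791… N; 0.67 has 2 s.f., so the result keeps min(4, 2) = 2 s.f.
Rounded to 2 significant figures: 24 N.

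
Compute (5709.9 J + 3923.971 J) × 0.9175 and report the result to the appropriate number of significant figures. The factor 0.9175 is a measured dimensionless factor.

8839 J

5709.9 J + 3923.971 J = 9633.871 J; the sum is limited to 1 decimal place (5 s.f.).
Carrying full precision, 9633.871 × 0.9175 = 8839.0766425 J; 0.9175 has 4 s.f., so the result keeps min(5, 4) = 4 s.f.
Rounded to 4 significant figures: 8839 J.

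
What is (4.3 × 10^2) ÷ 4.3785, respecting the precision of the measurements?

(4.3 × 10^2) ÷ 4.3785 = 98.2071485669…
Multiplication/division keeps the fewest significant figures: 4.3 × 10^2 → 2 s.f., 4.3785 → 5 s.f.; limit is 2.
Rounded to 2 significant figures: 98.

98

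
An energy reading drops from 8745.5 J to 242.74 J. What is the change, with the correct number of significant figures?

8745.5 J − 242.74 J = 8502.76 J.
Addition/subtraction keeps the fewest decimal places: 8745.5 → 1 decimal place, 242.74 → 2 decimal places; limit is 1.
Rounded to 1 decimal place: 8502.8 J.

8502.8 J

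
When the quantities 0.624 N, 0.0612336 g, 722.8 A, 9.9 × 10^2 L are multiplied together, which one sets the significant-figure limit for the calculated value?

0.624 N → 3 s.f.; 0.0612336 g → 6 s.f.; 722.8 A → 4 s.f.; 9.9 × 10^2 L → 2 s.f.
The fewest is 2 significant figures, from 9.9 × 10^2 L.

9.9 × 10^2 L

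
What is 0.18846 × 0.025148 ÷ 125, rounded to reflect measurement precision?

3.79 × 10^-5

0.18846 × 0.025148 ÷ 125 = 0.00003791513664
Multiplication/division keeps the fewest significant figures: 0.18846 → 5 s.f., 0.025148 → 5 s.f., 125 → 3 s.f.; limit is 3.
Rounded to 3 significant figures: 3.79 × 10^-5.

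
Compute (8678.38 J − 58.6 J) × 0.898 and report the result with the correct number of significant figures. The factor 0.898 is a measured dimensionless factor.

7.74 × 10³ J

8678.38 J − 58.6 J = 8619.78 J; the difference is limited to 1 decimal place (5 s.f.).
Carrying full precision, 8619.78 × 0.898 = 7740.56244 J; 0.898 has 3 s.f., so the result keeps min(5, 3) = 3 s.f.
Rounded to 3 significant figures: 7.74 × 10³ J.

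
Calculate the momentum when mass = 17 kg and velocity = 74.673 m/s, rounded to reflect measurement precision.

momentum = 17 kg × 74.673 m/s = 1269.441 kg·m/s.
17 has 2 significant figures; 74.673 has 5.
Division/multiplication keeps the fewest: 2 significant figures.
Rounded: 1.3 × 10³ kg·m/s.

1.3 × 10³ kg·m/s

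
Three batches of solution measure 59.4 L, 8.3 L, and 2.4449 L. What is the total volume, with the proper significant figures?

59.4 L + 8.3 L + 2.4449 L = 70.1449 L.
Addition/subtraction keeps the fewest decimal places: 59.4 → 1 decimal place, 8.3 → 1 decimal place, 2.4449 → 4 decimal places; limit is 1.
Rounded to 1 decimal place: 70.1 L.

70.1 L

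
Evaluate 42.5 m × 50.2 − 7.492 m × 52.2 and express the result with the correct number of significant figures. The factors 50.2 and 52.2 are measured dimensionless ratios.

1.74 × 10³ m

42.5 × 50.2 = 2133.5 → 2.13 × 10³ m (3 s.f., last digit at the 10^1 place).
7.492 × 52.2 = 391.0824 → 391 m (3 s.f., last digit at the 10^0 place).
Difference: 1742.4176 m; keep the coarser place, 10^1.
Result: 1.74 × 10³ m.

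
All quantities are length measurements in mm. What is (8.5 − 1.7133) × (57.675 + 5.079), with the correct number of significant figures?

4.3 × 10^2 mm²

8.5 − 1.7133 = 6.7867, limited to 1 d.p. → 2 s.f.; 57.675 + 5.079 = 62.754, limited to 3 d.p. → 5 s.f.
Carrying full precision, 6.7867 × 62.754 = 425.8925718; keep min(2, 5) = 2 s.f.
Rounded to 2 significant figures: 4.3 × 10^2 mm².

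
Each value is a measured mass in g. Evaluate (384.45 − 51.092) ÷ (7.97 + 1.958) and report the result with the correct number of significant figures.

33.6

384.45 − 51.092 = 333.358, limited to 2 d.p. → 5 s.f.; 7.97 + 1.958 = 9.928, limited to 2 d.p. → 3 s.f.
Carrying full precision, 333.358 ÷ 9.928 = 33.5775584206…; keep min(5, 3) = 3 s.f.
Rounded to 3 significant figures: 33.6.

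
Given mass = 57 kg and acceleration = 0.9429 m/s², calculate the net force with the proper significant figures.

net force = 57 kg × 0.9429 m/s² = 53.7453 N.
57 has 2 significant figures; 0.9429 has 4.
Division/multiplication keeps the fewest: 2 significant figures.
Rounded: 54 N.

54 N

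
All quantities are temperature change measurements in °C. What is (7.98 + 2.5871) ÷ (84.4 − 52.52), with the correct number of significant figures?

7.98 + 2.5871 = 10.5671, limited to 2 d.p. → 4 s.f.; 84.4 − 52.52 = 31.88, limited to 1 d.p. → 3 s.f.
Carrying full precision, 10.5671 ÷ 31.88 = 0.331464868256…; keep min(4, 3) = 3 s.f.
Rounded to 3 significant figures: 0.331.

0.331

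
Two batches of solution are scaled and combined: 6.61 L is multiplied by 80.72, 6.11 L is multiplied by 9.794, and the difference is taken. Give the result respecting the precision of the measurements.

474 L

6.61 × 80.72 = 533.5592 → 534 L (3 s.f., last digit at the 10^0 place).
6.11 × 9.794 = 59.84134 → 59.8 L (3 s.f., last digit at the 10^-1 place).
Difference: 473.71786 L; keep the coarser place, 10^0.
Result: 474 L.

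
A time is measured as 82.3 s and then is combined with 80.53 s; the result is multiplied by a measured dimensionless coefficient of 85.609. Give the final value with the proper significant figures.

82.3 s + 80.53 s = 162.83 s; the sum is limited to 1 decimal place (4 s.f.).
Carrying full precision, 162.83 × 85.609 = 13939.71347 s; 85.609 has 5 s.f., so the result keeps min(4, 5) = 4 s.f.
Rounded to 4 significant figures: 1.394 × 10^4 s.

1.394 × 10^4 s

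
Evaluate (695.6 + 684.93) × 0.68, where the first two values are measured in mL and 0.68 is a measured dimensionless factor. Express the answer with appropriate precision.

9.4 × 10^2 mL

695.6 mL + 684.93 mL = 1380.53 mL; the sum is limited to 1 decimal place (5 s.f.).
Carrying full precision, 1380.53 × 0.68 = 938.7604 mL; 0.68 has 2 s.f., so the result keeps min(5, 2) = 2 s.f.
Rounded to 2 significant figures: 9.4 × 10^2 mL.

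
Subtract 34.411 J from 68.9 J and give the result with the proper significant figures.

68.9 J − 34.411 J = 34.489 J.
Addition/subtraction keeps the fewest decimal places: 68.9 → 1 decimal place, 34.411 → 3 decimal places; limit is 1.
Rounded to 1 decimal place: 34.5 J.

34.5 J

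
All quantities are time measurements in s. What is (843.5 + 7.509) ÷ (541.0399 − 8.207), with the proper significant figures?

843.5 + 7.509 = 851.009, limited to 1 d.p. → 4 s.f.; 541.0399 − 8.207 = 532.8329, limited to 3 d.p. → 6 s.f.
Carrying full precision, 851.009 ÷ 532.8329 = 1.59714049189…; keep min(4, 6) = 4 s.f.
Rounded to 4 significant figures: 1.597.

1.597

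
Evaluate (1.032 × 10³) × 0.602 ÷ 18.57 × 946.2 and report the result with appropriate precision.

3.17 × 10⁴

(1.032 × 10³) × 0.602 ÷ 18.57 × 946.2 = 31655.3579321…
Multiplication/division keeps the fewest significant figures: 1.032 × 10³ → 4 s.f., 0.602 → 3 s.f., 18.57 → 4 s.f., 946.2 → 4 s.f.; limit is 3.
Rounded to 3 significant figures: 3.17 × 10⁴.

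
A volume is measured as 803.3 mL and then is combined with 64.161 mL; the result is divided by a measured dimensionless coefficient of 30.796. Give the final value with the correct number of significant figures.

803.3 mL + 64.161 mL = 867.461 mL; the sum is limited to 1 decimal place (4 s.f.).
Carrying full precision, 867.461 ÷ 30.796 = 28.1679763606… mL; 30.796 has 5 s.f., so the result keeps min(4, 5) = 4 s.f.
Rounded to 4 significant figures: 28.17 mL.

28.17 mL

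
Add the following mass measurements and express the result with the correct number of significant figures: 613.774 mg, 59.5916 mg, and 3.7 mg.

613.774 mg + 59.5916 mg + 3.7 mg = 677.0656 mg.
Addition/subtraction keeps the fewest decimal places: 613.774 → 3 decimal places, 59.5916 → 4 decimal places, 3.7 → 1 decimal place; limit is 1.
Rounded to 1 decimal place: 677.1 mg.

677.1 mg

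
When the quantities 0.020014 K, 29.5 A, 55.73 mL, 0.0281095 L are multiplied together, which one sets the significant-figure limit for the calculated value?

29.5 A

0.020014 K → 5 s.f.; 29.5 A → 3 s.f.; 55.73 mL → 4 s.f.; 0.0281095 L → 6 s.f.
The fewest is 3 significant figures, from 29.5 A.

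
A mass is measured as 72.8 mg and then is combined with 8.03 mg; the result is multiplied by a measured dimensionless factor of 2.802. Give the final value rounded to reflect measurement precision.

72.8 mg + 8.03 mg = 80.83 mg; the sum is limited to 1 decimal place (3 s.f.).
Carrying full precision, 80.83 × 2.802 = 226.48566 mg; 2.802 has 4 s.f., so the result keeps min(3, 4) = 3 s.f.
Rounded to 3 significant figures: 226 mg.

226 mg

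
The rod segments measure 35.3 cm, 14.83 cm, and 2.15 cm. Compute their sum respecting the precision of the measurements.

35.3 cm + 14.83 cm + 2.15 cm = 52.28 cm.
Addition/subtraction keeps the fewest decimal places: 35.3 → 1 decimal place, 14.83 → 2 decimal places, 2.15 → 2 decimal places; limit is 1.
Rounded to 1 decimal place: 52.3 cm.

52.3 cm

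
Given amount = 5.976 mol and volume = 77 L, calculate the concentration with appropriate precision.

0.078 mol/L

concentration = 5.976 mol ÷ 77 L = 0.0776103896104… mol/L.
5.976 has 4 significant figures; 77 has 2.
Division/multiplication keeps the fewest: 2 significant figures.
Rounded: 0.078 mol/L.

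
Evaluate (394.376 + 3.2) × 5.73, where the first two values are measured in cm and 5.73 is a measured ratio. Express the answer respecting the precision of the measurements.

2.28 × 10³ cm

394.376 cm + 3.2 cm = 397.576 cm; the sum is limited to 1 decimal place (4 s.f.).
Carrying full precision, 397.576 × 5.73 = 2278.11048 cm; 5.73 has 3 s.f., so the result keeps min(4, 3) = 3 s.f.
Rounded to 3 significant figures: 2.28 × 10³ cm.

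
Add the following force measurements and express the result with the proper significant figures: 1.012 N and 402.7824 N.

1.012 N + 402.7824 N = 403.7944 N.
Addition/subtraction keeps the fewest decimal places: 1.012 → 3 decimal places, 402.7824 → 4 decimal places; limit is 3.
Rounded to 3 decimal places: 403.794 N.

403.794 N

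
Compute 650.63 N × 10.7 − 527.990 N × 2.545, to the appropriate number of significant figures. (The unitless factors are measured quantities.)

650.63 × 10.7 = 6961.741 → 6.96 × 10^3 N (3 s.f., last digit at the 10^1 place).
527.990 × 2.545 = 1343.73455 → 1344 N (4 s.f., last digit at the 10^0 place).
Difference: 5618.00645 N; keep the coarser place, 10^1.
Result: 5.62 × 10^3 N.

5.62 × 10^3 N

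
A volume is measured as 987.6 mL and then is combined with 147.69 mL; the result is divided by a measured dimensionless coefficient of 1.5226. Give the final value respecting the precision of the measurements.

7.4563 × 10² mL

987.6 mL + 147.69 mL = 1135.29 mL; the sum is limited to 1 decimal place (5 s.f.).
Carrying full precision, 1135.29 ÷ 1.5226 = 745.625903061… mL; 1.5226 has 5 s.f., so the result keeps min(5, 5) = 5 s.f.
Rounded to 5 significant figures: 7.4563 × 10² mL.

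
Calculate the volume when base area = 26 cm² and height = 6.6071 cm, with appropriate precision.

1.7 × 10^2 cm³

volume = 26 cm² × 6.6071 cm = 171.7846 cm³.
26 has 2 significant figures; 6.6071 has 5.
Division/multiplication keeps the fewest: 2 significant figures.
Rounded: 1.7 × 10^2 cm³.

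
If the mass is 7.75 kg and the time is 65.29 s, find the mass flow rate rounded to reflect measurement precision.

mass flow rate = 7.75 kg ÷ 65.29 s = 0.118701179354… kg/s.
7.75 has 3 significant figures; 65.29 has 4.
Division/multiplication keeps the fewest: 3 significant figures.
Rounded: 0.119 kg/s.

0.119 kg/s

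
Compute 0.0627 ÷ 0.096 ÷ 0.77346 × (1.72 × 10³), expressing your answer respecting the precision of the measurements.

1.5 × 10³

0.0627 ÷ 0.096 ÷ 0.77346 × (1.72 × 10³) = 1452.40219274…
Multiplication/division keeps the fewest significant figures: 0.0627 → 3 s.f., 0.096 → 2 s.f., 0.77346 → 5 s.f., 1.72 × 10³ → 3 s.f.; limit is 2.
Rounded to 2 significant figures: 1.5 × 10³.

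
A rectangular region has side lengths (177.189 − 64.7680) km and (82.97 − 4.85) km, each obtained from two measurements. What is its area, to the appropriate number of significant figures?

8782 km²

177.189 − 64.7680 = 112.4210, limited to 3 d.p. → 6 s.f.; 82.97 − 4.85 = 78.12, limited to 2 d.p. → 4 s.f.
Carrying full precision, 112.4210 × 78.12 = 8782.32852; keep min(6, 4) = 4 s.f.
Rounded to 4 significant figures: 8782 km².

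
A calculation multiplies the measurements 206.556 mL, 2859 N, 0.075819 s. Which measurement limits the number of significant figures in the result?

2859 N

206.556 mL → 6 s.f.; 2859 N → 4 s.f.; 0.075819 s → 5 s.f.
The fewest is 4 significant figures, from 2859 N.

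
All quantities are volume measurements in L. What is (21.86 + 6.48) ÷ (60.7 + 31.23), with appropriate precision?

21.86 + 6.48 = 28.34, limited to 2 d.p. → 4 s.f.; 60.7 + 31.23 = 91.93, limited to 1 d.p. → 3 s.f.
Carrying full precision, 28.34 ÷ 91.93 = 0.308278037637…; keep min(4, 3) = 3 s.f.
Rounded to 3 significant figures: 0.308.

0.308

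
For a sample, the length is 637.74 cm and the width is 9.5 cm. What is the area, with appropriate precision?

6.1 × 10^3 cm²

area = 637.74 cm × 9.5 cm = 6058.53 cm².
637.74 has 5 significant figures; 9.5 has 2.
Division/multiplication keeps the fewest: 2 significant figures.
Rounded: 6.1 × 10^3 cm².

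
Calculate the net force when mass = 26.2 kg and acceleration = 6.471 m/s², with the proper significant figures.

1.70 × 10^2 N

net force = 26.2 kg × 6.471 m/s² = 169.5402 N.
26.2 has 3 significant figures; 6.471 has 4.
Division/multiplication keeps the fewest: 3 significant figures.
Rounded: 1.70 × 10^2 N.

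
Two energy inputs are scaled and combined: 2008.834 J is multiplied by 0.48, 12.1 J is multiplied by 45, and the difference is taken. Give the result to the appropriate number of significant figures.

4.2 × 10² J

2008.834 × 0.48 = 964.24032 → 9.6 × 10² J (2 s.f., last digit at the 10^1 place).
12.1 × 45 = 544.5 → 5.4 × 10² J (2 s.f., last digit at the 10^1 place).
Difference: 419.74032 J; keep the coarser place, 10^1.
Result: 4.2 × 10² J.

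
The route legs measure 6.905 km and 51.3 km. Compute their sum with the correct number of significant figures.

58.2 km

6.905 km + 51.3 km = 58.205 km.
Addition/subtraction keeps the fewest decimal places: 6.905 → 3 decimal places, 51.3 → 1 decimal place; limit is 1.
Rounded to 1 decimal place: 58.2 km.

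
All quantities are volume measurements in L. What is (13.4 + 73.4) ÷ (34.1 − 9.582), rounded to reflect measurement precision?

13.4 + 73.4 = 86.8, limited to 1 d.p. → 3 s.f.; 34.1 − 9.582 = 24.518, limited to 1 d.p. → 3 s.f.
Carrying full precision, 86.8 ÷ 24.518 = 3.54025613835…; keep min(3, 3) = 3 s.f.
Rounded to 3 significant figures: 3.54.

3.54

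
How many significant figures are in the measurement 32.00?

32.00: trailing zeros after a decimal point are significant.

4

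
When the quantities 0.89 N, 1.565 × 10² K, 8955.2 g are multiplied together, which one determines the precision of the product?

0.89 N

0.89 N → 2 s.f.; 1.565 × 10² K → 4 s.f.; 8955.2 g → 5 s.f.
The fewest is 2 significant figures, from 0.89 N.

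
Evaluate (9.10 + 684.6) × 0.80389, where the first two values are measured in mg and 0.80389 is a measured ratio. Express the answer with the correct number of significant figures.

9.10 mg + 684.6 mg = 693.70 mg; the sum is limited to 1 decimal place (4 s.f.).
Carrying full precision, 693.70 × 0.80389 = 557.658493 mg; 0.80389 has 5 s.f., so the result keeps min(4, 5) = 4 s.f.
Rounded to 4 significant figures: 557.7 mg.

557.7 mg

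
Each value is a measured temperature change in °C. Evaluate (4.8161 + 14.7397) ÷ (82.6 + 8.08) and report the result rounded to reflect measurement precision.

0.216

4.8161 + 14.7397 = 19.5558, limited to 4 d.p. → 6 s.f.; 82.6 + 8.08 = 90.68, limited to 1 d.p. → 3 s.f.
Carrying full precision, 19.5558 ÷ 90.68 = 0.215657256286…; keep min(6, 3) = 3 s.f.
Rounded to 3 significant figures: 0.216.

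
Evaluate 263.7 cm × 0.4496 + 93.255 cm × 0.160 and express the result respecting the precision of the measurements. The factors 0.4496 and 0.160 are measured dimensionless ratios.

133.5 cm

263.7 × 0.4496 = 118.55952 → 118.6 cm (4 s.f., last digit at the 10^-1 place).
93.255 × 0.160 = 14.9208 → 14.9 cm (3 s.f., last digit at the 10^-1 place).
Sum: 133.48032 cm; keep the coarser place, 10^-1.
Result: 133.5 cm.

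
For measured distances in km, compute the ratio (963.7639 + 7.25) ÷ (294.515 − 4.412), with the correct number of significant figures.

3.3471

963.7639 + 7.25 = 971.0139, limited to 2 d.p. → 5 s.f.; 294.515 − 4.412 = 290.103, limited to 3 d.p. → 6 s.f.
Carrying full precision, 971.0139 ÷ 290.103 = 3.34713498309…; keep min(5, 6) = 5 s.f.
Rounded to 5 significant figures: 3.3471.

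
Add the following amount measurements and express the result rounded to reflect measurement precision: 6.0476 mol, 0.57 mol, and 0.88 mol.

7.50 mol

6.0476 mol + 0.57 mol + 0.88 mol = 7.4976 mol.
Addition/subtraction keeps the fewest decimal places: 6.0476 → 4 decimal places, 0.57 → 2 decimal places, 0.88 → 2 decimal places; limit is 2.
Rounded to 2 decimal places: 7.50 mol.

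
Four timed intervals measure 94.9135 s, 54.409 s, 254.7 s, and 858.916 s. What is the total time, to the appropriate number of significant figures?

94.9135 s + 54.409 s + 254.7 s + 858.916 s = 1262.9385 s.
Addition/subtraction keeps the fewest decimal places: 94.9135 → 4 decimal places, 54.409 → 3 decimal places, 254.7 → 1 decimal place, 858.916 → 3 decimal places; limit is 1.
Rounded to 1 decimal place: 1262.9 s.

1262.9 s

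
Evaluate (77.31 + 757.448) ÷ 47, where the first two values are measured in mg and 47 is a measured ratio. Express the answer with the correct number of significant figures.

18 mg

77.31 mg + 757.448 mg = 834.758 mg; the sum is limited to 2 decimal places (5 s.f.).
Carrying full precision, 834.758 ÷ 47 = 17.7608085106… mg; 47 has 2 s.f., so the result keeps min(5, 2) = 2 s.f.
Rounded to 2 significant figures: 18 mg.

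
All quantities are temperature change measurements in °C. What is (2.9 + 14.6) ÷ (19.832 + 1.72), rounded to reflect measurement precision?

2.9 + 14.6 = 17.5, limited to 1 d.p. → 3 s.f.; 19.832 + 1.72 = 21.552, limited to 2 d.p. → 4 s.f.
Carrying full precision, 17.5 ÷ 21.552 = 0.811989606533…; keep min(3, 4) = 3 s.f.
Rounded to 3 significant figures: 0.812.

0.812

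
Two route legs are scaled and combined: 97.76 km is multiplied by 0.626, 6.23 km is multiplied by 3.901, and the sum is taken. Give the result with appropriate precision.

85.5 km

97.76 × 0.626 = 61.19776 → 61.2 km (3 s.f., last digit at the 10^-1 place).
6.23 × 3.901 = 24.30323 → 24.3 km (3 s.f., last digit at the 10^-1 place).
Sum: 85.50099 km; keep the coarser place, 10^-1.
Result: 85.5 km.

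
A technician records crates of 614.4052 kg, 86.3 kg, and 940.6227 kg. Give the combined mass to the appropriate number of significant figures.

1.6413 × 10³ kg

614.4052 kg + 86.3 kg + 940.6227 kg = 1641.3279 kg.
Addition/subtraction keeps the fewest decimal places: 614.4052 → 4 decimal places, 86.3 → 1 decimal place, 940.6227 → 4 decimal places; limit is 1.
Rounded to 1 decimal place: 1.6413 × 10³ kg.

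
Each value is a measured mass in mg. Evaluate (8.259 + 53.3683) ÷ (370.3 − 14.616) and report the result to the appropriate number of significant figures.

0.1733

8.259 + 53.3683 = 61.6273, limited to 3 d.p. → 5 s.f.; 370.3 − 14.616 = 355.684, limited to 1 d.p. → 4 s.f.
Carrying full precision, 61.6273 ÷ 355.684 = 0.173264189562…; keep min(5, 4) = 4 s.f.
Rounded to 4 significant figures: 0.1733.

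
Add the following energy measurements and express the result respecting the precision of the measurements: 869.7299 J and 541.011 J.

869.7299 J + 541.011 J = 1410.7409 J.
Addition/subtraction keeps the fewest decimal places: 869.7299 → 4 decimal places, 541.011 → 3 decimal places; limit is 3.
Rounded to 3 decimal places: 1410.741 J.

1410.741 J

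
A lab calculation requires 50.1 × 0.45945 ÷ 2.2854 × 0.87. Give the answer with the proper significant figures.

50.1 × 0.45945 ÷ 2.2854 × 0.87 = 8.76260048569…
Multiplication/division keeps the fewest significant figures: 50.1 → 3 s.f., 0.45945 → 5 s.f., 2.2854 → 5 s.f., 0.87 → 2 s.f.; limit is 2.
Rounded to 2 significant figures: 8.8.

8.8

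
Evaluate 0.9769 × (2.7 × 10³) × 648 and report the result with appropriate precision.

0.9769 × (2.7 × 10³) × 648 = 1709184.24
Multiplication/division keeps the fewest significant figures: 0.9769 → 4 s.f., 2.7 × 10³ → 2 s.f., 648 → 3 s.f.; limit is 2.
Rounded to 2 significant figures: 1.7 × 10⁶.

1.7 × 10⁶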